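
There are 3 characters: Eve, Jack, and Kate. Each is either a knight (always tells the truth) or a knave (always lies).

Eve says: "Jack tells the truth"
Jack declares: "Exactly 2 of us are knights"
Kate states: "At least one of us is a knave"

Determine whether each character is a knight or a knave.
Eve is a knave.
Jack is a knave.
Kate is a knight.

Verification:
- Eve (knave) says "Jack tells the truth" - this is FALSE (a lie) because Jack is a knave.
- Jack (knave) says "Exactly 2 of us are knights" - this is FALSE (a lie) because there are 1 knights.
- Kate (knight) says "At least one of us is a knave" - this is TRUE because Eve and Jack are knaves.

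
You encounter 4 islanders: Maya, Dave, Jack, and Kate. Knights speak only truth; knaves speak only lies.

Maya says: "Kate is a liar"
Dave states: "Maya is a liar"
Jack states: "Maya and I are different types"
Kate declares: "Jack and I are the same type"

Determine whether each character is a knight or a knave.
Maya is a knave.
Dave is a knight.
Jack is a knight.
Kate is a knight.

Verification:
- Maya (knave) says "Kate is a liar" - this is FALSE (a lie) because Kate is a knight.
- Dave (knight) says "Maya is a liar" - this is TRUE because Maya is a knave.
- Jack (knight) says "Maya and I are different types" - this is TRUE because Jack is a knight and Maya is a knave.
- Kate (knight) says "Jack and I are the same type" - this is TRUE because Kate is a knight and Jack is a knight.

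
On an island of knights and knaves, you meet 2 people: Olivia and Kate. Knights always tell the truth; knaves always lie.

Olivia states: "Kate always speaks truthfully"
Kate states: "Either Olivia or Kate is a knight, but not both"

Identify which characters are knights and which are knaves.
Olivia is a knave.
Kate is a knave.

Verification:
- Olivia (knave) says "Kate always speaks truthfully" - this is FALSE (a lie) because Kate is a knave.
- Kate (knave) says "Either Olivia or Kate is a knight, but not both" - this is FALSE (a lie) because Olivia is a knave and Kate is a knave.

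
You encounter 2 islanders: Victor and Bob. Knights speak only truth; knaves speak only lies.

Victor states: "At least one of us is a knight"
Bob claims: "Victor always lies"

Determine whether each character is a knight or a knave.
Victor is a knight.
Bob is a knave.

Verification:
- Victor (knight) says "At least one of us is a knight" - this is TRUE because Victor is a knight.
- Bob (knave) says "Victor always lies" - this is FALSE (a lie) because Victor is a knight.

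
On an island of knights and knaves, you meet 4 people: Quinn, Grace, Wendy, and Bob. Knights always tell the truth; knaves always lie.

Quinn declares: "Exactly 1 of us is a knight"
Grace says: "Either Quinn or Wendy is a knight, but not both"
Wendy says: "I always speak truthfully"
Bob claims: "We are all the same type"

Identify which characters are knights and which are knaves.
Quinn is a knave.
Grace is a knight.
Wendy is a knight.
Bob is a knave.

Verification:
- Quinn (knave) says "Exactly 1 of us is a knight" - this is FALSE (a lie) because there are 2 knights.
- Grace (knight) says "Either Quinn or Wendy is a knight, but not both" - this is TRUE because Quinn is a knave and Wendy is a knight.
- Wendy (knight) says "I always speak truthfully" - this is TRUE because Wendy is a knight.
- Bob (knave) says "We are all the same type" - this is FALSE (a lie) because Grace and Wendy are knights and Quinn and Bob are knaves.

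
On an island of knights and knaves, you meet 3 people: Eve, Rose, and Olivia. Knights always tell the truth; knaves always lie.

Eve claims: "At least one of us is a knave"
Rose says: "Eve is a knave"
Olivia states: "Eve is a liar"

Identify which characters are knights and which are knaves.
Eve is a knight.
Rose is a knave.
Olivia is a knave.

Verification:
- Eve (knight) says "At least one of us is a knave" - this is TRUE because Rose and Olivia are knaves.
- Rose (knave) says "Eve is a knave" - this is FALSE (a lie) because Eve is a knight.
- Olivia (knave) says "Eve is a liar" - this is FALSE (a lie) because Eve is a knight.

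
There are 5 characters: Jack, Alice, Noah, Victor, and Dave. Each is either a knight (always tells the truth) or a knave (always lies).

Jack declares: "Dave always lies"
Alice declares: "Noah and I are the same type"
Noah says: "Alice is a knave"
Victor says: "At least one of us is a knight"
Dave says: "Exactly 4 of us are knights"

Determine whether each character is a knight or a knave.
Jack is a knight.
Alice is a knave.
Noah is a knight.
Victor is a knight.
Dave is a knave.

Verification:
- Jack (knight) says "Dave always lies" - this is TRUE because Dave is a knave.
- Alice (knave) says "Noah and I are the same type" - this is FALSE (a lie) because Alice is a knave and Noah is a knight.
- Noah (knight) says "Alice is a knave" - this is TRUE because Alice is a knave.
- Victor (knight) says "At least one of us is a knight" - this is TRUE because Jack, Noah, and Victor are knights.
- Dave (knave) says "Exactly 4 of us are knights" - this is FALSE (a lie) because there are 3 knights.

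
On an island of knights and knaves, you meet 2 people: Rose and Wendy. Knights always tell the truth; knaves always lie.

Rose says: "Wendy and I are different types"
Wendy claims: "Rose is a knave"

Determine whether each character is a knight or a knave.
Rose is a knight.
Wendy is a knave.

Verification:
- Rose (knight) says "Wendy and I are different types" - this is TRUE because Rose is a knight and Wendy is a knave.
- Wendy (knave) says "Rose is a knave" - this is FALSE (a lie) because Rose is a knight.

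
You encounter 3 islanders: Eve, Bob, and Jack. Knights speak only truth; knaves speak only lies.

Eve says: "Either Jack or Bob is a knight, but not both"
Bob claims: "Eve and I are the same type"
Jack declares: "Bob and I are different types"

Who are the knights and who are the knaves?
Eve is a knight.
Bob is a knave.
Jack is a knight.

Verification:
- Eve (knight) says "Either Jack or Bob is a knight, but not both" - this is TRUE because Jack is a knight and Bob is a knave.
- Bob (knave) says "Eve and I are the same type" - this is FALSE (a lie) because Bob is a knave and Eve is a knight.
- Jack (knight) says "Bob and I are different types" - this is TRUE because Jack is a knight and Bob is a knave.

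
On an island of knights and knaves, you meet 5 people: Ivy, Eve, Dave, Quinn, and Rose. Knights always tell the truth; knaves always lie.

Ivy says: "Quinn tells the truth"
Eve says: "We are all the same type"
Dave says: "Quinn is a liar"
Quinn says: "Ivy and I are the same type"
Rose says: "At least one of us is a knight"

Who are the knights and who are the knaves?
Ivy is a knight.
Eve is a knave.
Dave is a knave.
Quinn is a knight.
Rose is a knight.

Verification:
- Ivy (knight) says "Quinn tells the truth" - this is TRUE because Quinn is a knight.
- Eve (knave) says "We are all the same type" - this is FALSE (a lie) because Ivy, Quinn, and Rose are knights and Eve and Dave are knaves.
- Dave (knave) says "Quinn is a liar" - this is FALSE (a lie) because Quinn is a knight.
- Quinn (knight) says "Ivy and I are the same type" - this is TRUE because Quinn is a knight and Ivy is a knight.
- Rose (knight) says "At least one of us is a knight" - this is TRUE because Ivy, Quinn, and Rose are knights.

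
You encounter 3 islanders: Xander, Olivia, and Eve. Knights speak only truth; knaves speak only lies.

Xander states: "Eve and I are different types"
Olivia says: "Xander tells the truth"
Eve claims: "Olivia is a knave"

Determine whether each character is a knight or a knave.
Xander is a knight.
Olivia is a knight.
Eve is a knave.

Verification:
- Xander (knight) says "Eve and I are different types" - this is TRUE because Xander is a knight and Eve is a knave.
- Olivia (knight) says "Xander tells the truth" - this is TRUE because Xander is a knight.
- Eve (knave) says "Olivia is a knave" - this is FALSE (a lie) because Olivia is a knight.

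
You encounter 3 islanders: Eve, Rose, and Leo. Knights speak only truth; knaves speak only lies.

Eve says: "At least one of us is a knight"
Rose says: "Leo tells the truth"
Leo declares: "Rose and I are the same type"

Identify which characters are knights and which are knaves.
Eve is a knight.
Rose is a knight.
Leo is a knight.

Verification:
- Eve (knight) says "At least one of us is a knight" - this is TRUE because Eve, Rose, and Leo are knights.
- Rose (knight) says "Leo tells the truth" - this is TRUE because Leo is a knight.
- Leo (knight) says "Rose and I are the same type" - this is TRUE because Leo is a knight and Rose is a knight.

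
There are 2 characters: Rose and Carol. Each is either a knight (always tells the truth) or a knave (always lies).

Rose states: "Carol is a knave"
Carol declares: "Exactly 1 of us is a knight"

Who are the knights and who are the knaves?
Rose is a knave.
Carol is a knight.

Verification:
- Rose (knave) says "Carol is a knave" - this is FALSE (a lie) because Carol is a knight.
- Carol (knight) says "Exactly 1 of us is a knight" - this is TRUE because there are 1 knights.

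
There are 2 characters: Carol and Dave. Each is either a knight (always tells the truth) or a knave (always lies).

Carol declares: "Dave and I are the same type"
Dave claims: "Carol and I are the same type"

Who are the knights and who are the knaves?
Carol is a knight.
Dave is a knight.

Verification:
- Carol (knight) says "Dave and I are the same type" - this is TRUE because Carol is a knight and Dave is a knight.
- Dave (knight) says "Carol and I are the same type" - this is TRUE because Dave is a knight and Carol is a knight.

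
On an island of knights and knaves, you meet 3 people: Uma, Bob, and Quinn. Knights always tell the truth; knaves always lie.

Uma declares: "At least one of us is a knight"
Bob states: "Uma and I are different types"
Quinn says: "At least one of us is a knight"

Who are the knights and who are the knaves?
Uma is a knave.
Bob is a knave.
Quinn is a knave.

Verification:
- Uma (knave) says "At least one of us is a knight" - this is FALSE (a lie) because no one is a knight.
- Bob (knave) says "Uma and I are different types" - this is FALSE (a lie) because Bob is a knave and Uma is a knave.
- Quinn (knave) says "At least one of us is a knight" - this is FALSE (a lie) because no one is a knight.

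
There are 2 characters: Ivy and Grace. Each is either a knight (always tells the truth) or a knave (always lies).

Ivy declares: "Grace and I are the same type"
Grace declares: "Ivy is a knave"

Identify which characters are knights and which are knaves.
Ivy is a knave.
Grace is a knight.

Verification:
- Ivy (knave) says "Grace and I are the same type" - this is FALSE (a lie) because Ivy is a knave and Grace is a knight.
- Grace (knight) says "Ivy is a knave" - this is TRUE because Ivy is a knave.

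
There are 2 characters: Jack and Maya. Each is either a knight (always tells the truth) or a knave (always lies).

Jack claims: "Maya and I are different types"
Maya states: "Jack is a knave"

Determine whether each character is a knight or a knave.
Jack is a knight.
Maya is a knave.

Verification:
- Jack (knight) says "Maya and I are different types" - this is TRUE because Jack is a knight and Maya is a knave.
- Maya (knave) says "Jack is a knave" - this is FALSE (a lie) because Jack is a knight.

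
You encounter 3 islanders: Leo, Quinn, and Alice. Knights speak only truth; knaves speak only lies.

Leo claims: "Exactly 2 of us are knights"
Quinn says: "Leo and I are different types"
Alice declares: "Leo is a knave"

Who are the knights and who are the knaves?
Leo is a knave.
Quinn is a knave.
Alice is a knight.

Verification:
- Leo (knave) says "Exactly 2 of us are knights" - this is FALSE (a lie) because there are 1 knights.
- Quinn (knave) says "Leo and I are different types" - this is FALSE (a lie) because Quinn is a knave and Leo is a knave.
- Alice (knight) says "Leo is a knave" - this is TRUE because Leo is a knave.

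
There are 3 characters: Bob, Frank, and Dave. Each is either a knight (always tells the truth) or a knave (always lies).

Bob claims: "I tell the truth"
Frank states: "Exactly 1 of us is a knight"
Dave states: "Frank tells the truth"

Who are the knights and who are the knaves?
Bob is a knave.
Frank is a knave.
Dave is a knave.

Verification:
- Bob (knave) says "I tell the truth" - this is FALSE (a lie) because Bob is a knave.
- Frank (knave) says "Exactly 1 of us is a knight" - this is FALSE (a lie) because there are 0 knights.
- Dave (knave) says "Frank tells the truth" - this is FALSE (a lie) because Frank is a knave.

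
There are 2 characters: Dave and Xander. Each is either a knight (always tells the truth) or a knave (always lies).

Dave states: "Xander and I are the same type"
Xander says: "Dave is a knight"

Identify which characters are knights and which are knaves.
Dave is a knight.
Xander is a knight.

Verification:
- Dave (knight) says "Xander and I are the same type" - this is TRUE because Dave is a knight and Xander is a knight.
- Xander (knight) says "Dave is a knight" - this is TRUE because Dave is a knight.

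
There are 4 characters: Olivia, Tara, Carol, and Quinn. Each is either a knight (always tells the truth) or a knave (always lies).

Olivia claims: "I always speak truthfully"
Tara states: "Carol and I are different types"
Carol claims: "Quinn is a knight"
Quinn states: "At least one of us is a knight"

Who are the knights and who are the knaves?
Olivia is a knave.
Tara is a knave.
Carol is a knave.
Quinn is a knave.

Verification:
- Olivia (knave) says "I always speak truthfully" - this is FALSE (a lie) because Olivia is a knave.
- Tara (knave) says "Carol and I are different types" - this is FALSE (a lie) because Tara is a knave and Carol is a knave.
- Carol (knave) says "Quinn is a knight" - this is FALSE (a lie) because Quinn is a knave.
- Quinn (knave) says "At least one of us is a knight" - this is FALSE (a lie) because no one is a knight.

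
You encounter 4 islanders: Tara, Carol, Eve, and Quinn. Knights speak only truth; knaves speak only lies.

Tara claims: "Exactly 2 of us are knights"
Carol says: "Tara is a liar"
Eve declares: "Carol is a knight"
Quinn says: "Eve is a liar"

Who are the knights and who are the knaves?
Tara is a knight.
Carol is a knave.
Eve is a knave.
Quinn is a knight.

Verification:
- Tara (knight) says "Exactly 2 of us are knights" - this is TRUE because there are 2 knights.
- Carol (knave) says "Tara is a liar" - this is FALSE (a lie) because Tara is a knight.
- Eve (knave) says "Carol is a knight" - this is FALSE (a lie) because Carol is a knave.
- Quinn (knight) says "Eve is a liar" - this is TRUE because Eve is a knave.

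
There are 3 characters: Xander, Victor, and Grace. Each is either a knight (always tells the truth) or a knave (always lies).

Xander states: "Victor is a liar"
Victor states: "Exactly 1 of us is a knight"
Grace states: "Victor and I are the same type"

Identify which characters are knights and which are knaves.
Xander is a knave.
Victor is a knight.
Grace is a knave.

Verification:
- Xander (knave) says "Victor is a liar" - this is FALSE (a lie) because Victor is a knight.
- Victor (knight) says "Exactly 1 of us is a knight" - this is TRUE because there are 1 knights.
- Grace (knave) says "Victor and I are the same type" - this is FALSE (a lie) because Grace is a knave and Victor is a knight.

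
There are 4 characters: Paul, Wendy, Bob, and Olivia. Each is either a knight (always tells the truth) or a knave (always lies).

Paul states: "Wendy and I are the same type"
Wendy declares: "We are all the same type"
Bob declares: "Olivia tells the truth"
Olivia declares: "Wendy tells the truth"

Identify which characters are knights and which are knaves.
Paul is a knight.
Wendy is a knight.
Bob is a knight.
Olivia is a knight.

Verification:
- Paul (knight) says "Wendy and I are the same type" - this is TRUE because Paul is a knight and Wendy is a knight.
- Wendy (knight) says "We are all the same type" - this is TRUE because Paul, Wendy, Bob, and Olivia are knights.
- Bob (knight) says "Olivia tells the truth" - this is TRUE because Olivia is a knight.
- Olivia (knight) says "Wendy tells the truth" - this is TRUE because Wendy is a knight.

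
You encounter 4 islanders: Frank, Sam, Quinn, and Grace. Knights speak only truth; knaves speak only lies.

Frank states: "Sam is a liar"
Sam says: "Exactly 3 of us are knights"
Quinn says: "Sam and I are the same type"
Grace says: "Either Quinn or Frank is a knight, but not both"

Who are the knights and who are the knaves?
Frank is a knave.
Sam is a knight.
Quinn is a knight.
Grace is a knight.

Verification:
- Frank (knave) says "Sam is a liar" - this is FALSE (a lie) because Sam is a knight.
- Sam (knight) says "Exactly 3 of us are knights" - this is TRUE because there are 3 knights.
- Quinn (knight) says "Sam and I are the same type" - this is TRUE because Quinn is a knight and Sam is a knight.
- Grace (knight) says "Either Quinn or Frank is a knight, but not both" - this is TRUE because Quinn is a knight and Frank is a knave.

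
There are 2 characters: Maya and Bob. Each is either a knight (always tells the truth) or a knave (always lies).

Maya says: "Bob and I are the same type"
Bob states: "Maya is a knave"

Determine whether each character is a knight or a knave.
Maya is a knave.
Bob is a knight.

Verification:
- Maya (knave) says "Bob and I are the same type" - this is FALSE (a lie) because Maya is a knave and Bob is a knight.
- Bob (knight) says "Maya is a knave" - this is TRUE because Maya is a knave.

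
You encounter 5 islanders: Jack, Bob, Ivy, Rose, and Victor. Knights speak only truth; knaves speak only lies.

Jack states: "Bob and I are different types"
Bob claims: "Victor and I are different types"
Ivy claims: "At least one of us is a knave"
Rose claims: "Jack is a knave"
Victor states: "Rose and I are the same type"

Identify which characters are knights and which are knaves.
Jack is a knave.
Bob is a knave.
Ivy is a knight.
Rose is a knight.
Victor is a knave.

Verification:
- Jack (knave) says "Bob and I are different types" - this is FALSE (a lie) because Jack is a knave and Bob is a knave.
- Bob (knave) says "Victor and I are different types" - this is FALSE (a lie) because Bob is a knave and Victor is a knave.
- Ivy (knight) says "At least one of us is a knave" - this is TRUE because Jack, Bob, and Victor are knaves.
- Rose (knight) says "Jack is a knave" - this is TRUE because Jack is a knave.
- Victor (knave) says "Rose and I are the same type" - this is FALSE (a lie) because Victor is a knave and Rose is a knight.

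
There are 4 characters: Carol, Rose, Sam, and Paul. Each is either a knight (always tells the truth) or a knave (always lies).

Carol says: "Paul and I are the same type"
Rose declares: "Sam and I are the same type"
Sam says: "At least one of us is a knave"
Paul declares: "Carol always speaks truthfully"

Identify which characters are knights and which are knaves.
Carol is a knight.
Rose is a knave.
Sam is a knight.
Paul is a knight.

Verification:
- Carol (knight) says "Paul and I are the same type" - this is TRUE because Carol is a knight and Paul is a knight.
- Rose (knave) says "Sam and I are the same type" - this is FALSE (a lie) because Rose is a knave and Sam is a knight.
- Sam (knight) says "At least one of us is a knave" - this is TRUE because Rose is a knave.
- Paul (knight) says "Carol always speaks truthfully" - this is TRUE because Carol is a knight.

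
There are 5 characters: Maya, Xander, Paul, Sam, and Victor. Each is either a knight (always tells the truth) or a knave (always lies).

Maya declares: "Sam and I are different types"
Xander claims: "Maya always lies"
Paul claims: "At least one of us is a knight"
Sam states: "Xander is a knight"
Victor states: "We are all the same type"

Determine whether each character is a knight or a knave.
Maya is a knight.
Xander is a knave.
Paul is a knight.
Sam is a knave.
Victor is a knave.

Verification:
- Maya (knight) says "Sam and I are different types" - this is TRUE because Maya is a knight and Sam is a knave.
- Xander (knave) says "Maya always lies" - this is FALSE (a lie) because Maya is a knight.
- Paul (knight) says "At least one of us is a knight" - this is TRUE because Maya and Paul are knights.
- Sam (knave) says "Xander is a knight" - this is FALSE (a lie) because Xander is a knave.
- Victor (knave) says "We are all the same type" - this is FALSE (a lie) because Maya and Paul are knights and Xander, Sam, and Victor are knaves.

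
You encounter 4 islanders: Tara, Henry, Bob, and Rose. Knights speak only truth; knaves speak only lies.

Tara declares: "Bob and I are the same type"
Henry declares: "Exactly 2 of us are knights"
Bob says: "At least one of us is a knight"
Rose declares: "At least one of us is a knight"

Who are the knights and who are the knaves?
Tara is a knight.
Henry is a knave.
Bob is a knight.
Rose is a knight.

Verification:
- Tara (knight) says "Bob and I are the same type" - this is TRUE because Tara is a knight and Bob is a knight.
- Henry (knave) says "Exactly 2 of us are knights" - this is FALSE (a lie) because there are 3 knights.
- Bob (knight) says "At least one of us is a knight" - this is TRUE because Tara, Bob, and Rose are knights.
- Rose (knight) says "At least one of us is a knight" - this is TRUE because Tara, Bob, and Rose are knights.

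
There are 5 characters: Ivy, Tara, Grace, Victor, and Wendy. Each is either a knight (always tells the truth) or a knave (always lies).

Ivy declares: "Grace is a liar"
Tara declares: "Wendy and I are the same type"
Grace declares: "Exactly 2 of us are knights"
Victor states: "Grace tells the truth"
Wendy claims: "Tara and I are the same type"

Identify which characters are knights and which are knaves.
Ivy is a knight.
Tara is a knight.
Grace is a knave.
Victor is a knave.
Wendy is a knight.

Verification:
- Ivy (knight) says "Grace is a liar" - this is TRUE because Grace is a knave.
- Tara (knight) says "Wendy and I are the same type" - this is TRUE because Tara is a knight and Wendy is a knight.
- Grace (knave) says "Exactly 2 of us are knights" - this is FALSE (a lie) because there are 3 knights.
- Victor (knave) says "Grace tells the truth" - this is FALSE (a lie) because Grace is a knave.
- Wendy (knight) says "Tara and I are the same type" - this is TRUE because Wendy is a knight and Tara is a knight.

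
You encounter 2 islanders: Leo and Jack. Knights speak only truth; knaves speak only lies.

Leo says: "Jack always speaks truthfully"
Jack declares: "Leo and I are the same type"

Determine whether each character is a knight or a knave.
Leo is a knight.
Jack is a knight.

Verification:
- Leo (knight) says "Jack always speaks truthfully" - this is TRUE because Jack is a knight.
- Jack (knight) says "Leo and I are the same type" - this is TRUE because Jack is a knight and Leo is a knight.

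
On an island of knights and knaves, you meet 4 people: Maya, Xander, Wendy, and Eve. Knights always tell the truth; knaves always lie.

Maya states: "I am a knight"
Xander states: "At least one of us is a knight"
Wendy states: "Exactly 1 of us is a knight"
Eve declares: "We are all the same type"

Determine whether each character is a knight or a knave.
Maya is a knight.
Xander is a knight.
Wendy is a knave.
Eve is a knave.

Verification:
- Maya (knight) says "I am a knight" - this is TRUE because Maya is a knight.
- Xander (knight) says "At least one of us is a knight" - this is TRUE because Maya and Xander are knights.
- Wendy (knave) says "Exactly 1 of us is a knight" - this is FALSE (a lie) because there are 2 knights.
- Eve (knave) says "We are all the same type" - this is FALSE (a lie) because Maya and Xander are knights and Wendy and Eve are knaves.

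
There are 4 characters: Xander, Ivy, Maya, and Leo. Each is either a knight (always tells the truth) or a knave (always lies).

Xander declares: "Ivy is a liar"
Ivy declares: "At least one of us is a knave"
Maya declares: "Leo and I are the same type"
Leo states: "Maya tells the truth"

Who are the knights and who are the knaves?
Xander is a knave.
Ivy is a knight.
Maya is a knight.
Leo is a knight.

Verification:
- Xander (knave) says "Ivy is a liar" - this is FALSE (a lie) because Ivy is a knight.
- Ivy (knight) says "At least one of us is a knave" - this is TRUE because Xander is a knave.
- Maya (knight) says "Leo and I are the same type" - this is TRUE because Maya is a knight and Leo is a knight.
- Leo (knight) says "Maya tells the truth" - this is TRUE because Maya is a knight.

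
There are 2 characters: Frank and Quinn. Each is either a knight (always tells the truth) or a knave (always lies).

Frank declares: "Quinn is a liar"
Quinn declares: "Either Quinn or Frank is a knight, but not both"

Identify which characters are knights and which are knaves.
Frank is a knave.
Quinn is a knight.

Verification:
- Frank (knave) says "Quinn is a liar" - this is FALSE (a lie) because Quinn is a knight.
- Quinn (knight) says "Either Quinn or Frank is a knight, but not both" - this is TRUE because Quinn is a knight and Frank is a knave.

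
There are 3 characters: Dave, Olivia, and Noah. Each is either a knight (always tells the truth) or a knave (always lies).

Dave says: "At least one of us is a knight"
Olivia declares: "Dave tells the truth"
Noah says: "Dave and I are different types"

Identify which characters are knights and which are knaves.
Dave is a knave.
Olivia is a knave.
Noah is a knave.

Verification:
- Dave (knave) says "At least one of us is a knight" - this is FALSE (a lie) because no one is a knight.
- Olivia (knave) says "Dave tells the truth" - this is FALSE (a lie) because Dave is a knave.
- Noah (knave) says "Dave and I are different types" - this is FALSE (a lie) because Noah is a knave and Dave is a knave.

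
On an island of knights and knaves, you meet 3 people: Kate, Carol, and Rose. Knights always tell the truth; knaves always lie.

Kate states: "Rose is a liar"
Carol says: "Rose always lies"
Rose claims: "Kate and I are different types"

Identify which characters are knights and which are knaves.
Kate is a knave.
Carol is a knave.
Rose is a knight.

Verification:
- Kate (knave) says "Rose is a liar" - this is FALSE (a lie) because Rose is a knight.
- Carol (knave) says "Rose always lies" - this is FALSE (a lie) because Rose is a knight.
- Rose (knight) says "Kate and I are different types" - this is TRUE because Rose is a knight and Kate is a knave.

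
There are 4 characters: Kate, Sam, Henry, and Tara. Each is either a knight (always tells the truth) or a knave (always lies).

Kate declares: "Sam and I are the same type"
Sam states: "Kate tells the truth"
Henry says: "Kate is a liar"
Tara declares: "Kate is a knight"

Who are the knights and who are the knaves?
Kate is a knight.
Sam is a knight.
Henry is a knave.
Tara is a knight.

Verification:
- Kate (knight) says "Sam and I are the same type" - this is TRUE because Kate is a knight and Sam is a knight.
- Sam (knight) says "Kate tells the truth" - this is TRUE because Kate is a knight.
- Henry (knave) says "Kate is a liar" - this is FALSE (a lie) because Kate is a knight.
- Tara (knight) says "Kate is a knight" - this is TRUE because Kate is a knight.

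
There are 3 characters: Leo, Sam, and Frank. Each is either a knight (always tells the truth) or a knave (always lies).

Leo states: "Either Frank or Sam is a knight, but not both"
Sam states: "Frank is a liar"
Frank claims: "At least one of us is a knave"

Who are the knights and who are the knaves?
Leo is a knight.
Sam is a knave.
Frank is a knight.

Verification:
- Leo (knight) says "Either Frank or Sam is a knight, but not both" - this is TRUE because Frank is a knight and Sam is a knave.
- Sam (knave) says "Frank is a liar" - this is FALSE (a lie) because Frank is a knight.
- Frank (knight) says "At least one of us is a knave" - this is TRUE because Sam is a knave.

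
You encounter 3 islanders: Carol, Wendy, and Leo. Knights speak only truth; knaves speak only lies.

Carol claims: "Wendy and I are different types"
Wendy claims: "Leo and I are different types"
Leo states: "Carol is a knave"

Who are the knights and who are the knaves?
Carol is a knight.
Wendy is a knave.
Leo is a knave.

Verification:
- Carol (knight) says "Wendy and I are different types" - this is TRUE because Carol is a knight and Wendy is a knave.
- Wendy (knave) says "Leo and I are different types" - this is FALSE (a lie) because Wendy is a knave and Leo is a knave.
- Leo (knave) says "Carol is a knave" - this is FALSE (a lie) because Carol is a knight.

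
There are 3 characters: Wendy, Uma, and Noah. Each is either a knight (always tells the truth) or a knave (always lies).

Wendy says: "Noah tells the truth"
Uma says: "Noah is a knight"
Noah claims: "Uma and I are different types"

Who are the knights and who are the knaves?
Wendy is a knave.
Uma is a knave.
Noah is a knave.

Verification:
- Wendy (knave) says "Noah tells the truth" - this is FALSE (a lie) because Noah is a knave.
- Uma (knave) says "Noah is a knight" - this is FALSE (a lie) because Noah is a knave.
- Noah (knave) says "Uma and I are different types" - this is FALSE (a lie) because Noah is a knave and Uma is a knave.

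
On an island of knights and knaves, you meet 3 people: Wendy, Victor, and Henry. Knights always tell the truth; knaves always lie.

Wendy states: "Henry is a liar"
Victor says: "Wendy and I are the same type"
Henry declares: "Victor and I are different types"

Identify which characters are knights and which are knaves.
Wendy is a knight.
Victor is a knave.
Henry is a knave.

Verification:
- Wendy (knight) says "Henry is a liar" - this is TRUE because Henry is a knave.
- Victor (knave) says "Wendy and I are the same type" - this is FALSE (a lie) because Victor is a knave and Wendy is a knight.
- Henry (knave) says "Victor and I are different types" - this is FALSE (a lie) because Henry is a knave and Victor is a knave.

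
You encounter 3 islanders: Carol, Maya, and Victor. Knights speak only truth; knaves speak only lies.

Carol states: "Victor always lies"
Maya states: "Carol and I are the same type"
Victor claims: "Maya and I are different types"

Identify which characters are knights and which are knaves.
Carol is a knight.
Maya is a knave.
Victor is a knave.

Verification:
- Carol (knight) says "Victor always lies" - this is TRUE because Victor is a knave.
- Maya (knave) says "Carol and I are the same type" - this is FALSE (a lie) because Maya is a knave and Carol is a knight.
- Victor (knave) says "Maya and I are different types" - this is FALSE (a lie) because Victor is a knave and Maya is a knave.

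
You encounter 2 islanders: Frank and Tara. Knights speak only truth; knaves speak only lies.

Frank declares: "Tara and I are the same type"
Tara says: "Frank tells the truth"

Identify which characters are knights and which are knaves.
Frank is a knight.
Tara is a knight.

Verification:
- Frank (knight) says "Tara and I are the same type" - this is TRUE because Frank is a knight and Tara is a knight.
- Tara (knight) says "Frank tells the truth" - this is TRUE because Frank is a knight.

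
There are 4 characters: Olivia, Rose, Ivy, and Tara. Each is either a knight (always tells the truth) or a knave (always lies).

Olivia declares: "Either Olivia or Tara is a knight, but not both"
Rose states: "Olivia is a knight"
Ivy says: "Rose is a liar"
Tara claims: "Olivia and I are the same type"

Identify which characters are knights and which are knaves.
Olivia is a knight.
Rose is a knight.
Ivy is a knave.
Tara is a knave.

Verification:
- Olivia (knight) says "Either Olivia or Tara is a knight, but not both" - this is TRUE because Olivia is a knight and Tara is a knave.
- Rose (knight) says "Olivia is a knight" - this is TRUE because Olivia is a knight.
- Ivy (knave) says "Rose is a liar" - this is FALSE (a lie) because Rose is a knight.
- Tara (knave) says "Olivia and I are the same type" - this is FALSE (a lie) because Tara is a knave and Olivia is a knight.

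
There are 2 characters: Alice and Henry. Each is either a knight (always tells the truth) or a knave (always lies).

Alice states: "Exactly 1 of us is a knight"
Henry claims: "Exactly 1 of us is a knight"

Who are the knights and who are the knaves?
Alice is a knave.
Henry is a knave.

Verification:
- Alice (knave) says "Exactly 1 of us is a knight" - this is FALSE (a lie) because there are 0 knights.
- Henry (knave) says "Exactly 1 of us is a knight" - this is FALSE (a lie) because there are 0 knights.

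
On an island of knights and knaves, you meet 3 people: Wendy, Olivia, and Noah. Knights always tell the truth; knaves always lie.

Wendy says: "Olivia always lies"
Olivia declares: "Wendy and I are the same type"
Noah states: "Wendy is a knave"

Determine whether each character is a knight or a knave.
Wendy is a knight.
Olivia is a knave.
Noah is a knave.

Verification:
- Wendy (knight) says "Olivia always lies" - this is TRUE because Olivia is a knave.
- Olivia (knave) says "Wendy and I are the same type" - this is FALSE (a lie) because Olivia is a knave and Wendy is a knight.
- Noah (knave) says "Wendy is a knave" - this is FALSE (a lie) because Wendy is a knight.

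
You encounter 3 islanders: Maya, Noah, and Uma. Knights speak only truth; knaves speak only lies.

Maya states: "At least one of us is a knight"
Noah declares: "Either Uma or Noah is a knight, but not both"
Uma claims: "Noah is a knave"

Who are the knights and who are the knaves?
Maya is a knight.
Noah is a knight.
Uma is a knave.

Verification:
- Maya (knight) says "At least one of us is a knight" - this is TRUE because Maya and Noah are knights.
- Noah (knight) says "Either Uma or Noah is a knight, but not both" - this is TRUE because Uma is a knave and Noah is a knight.
- Uma (knave) says "Noah is a knave" - this is FALSE (a lie) because Noah is a knight.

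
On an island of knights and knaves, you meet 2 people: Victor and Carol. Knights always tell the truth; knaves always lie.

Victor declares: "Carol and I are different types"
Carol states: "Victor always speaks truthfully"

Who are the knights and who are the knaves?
Victor is a knave.
Carol is a knave.

Verification:
- Victor (knave) says "Carol and I are different types" - this is FALSE (a lie) because Victor is a knave and Carol is a knave.
- Carol (knave) says "Victor always speaks truthfully" - this is FALSE (a lie) because Victor is a knave.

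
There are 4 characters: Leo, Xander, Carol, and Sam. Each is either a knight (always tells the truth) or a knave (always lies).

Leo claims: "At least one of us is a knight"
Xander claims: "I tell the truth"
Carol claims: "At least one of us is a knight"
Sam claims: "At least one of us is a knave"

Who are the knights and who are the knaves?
Leo is a knight.
Xander is a knave.
Carol is a knight.
Sam is a knight.

Verification:
- Leo (knight) says "At least one of us is a knight" - this is TRUE because Leo, Carol, and Sam are knights.
- Xander (knave) says "I tell the truth" - this is FALSE (a lie) because Xander is a knave.
- Carol (knight) says "At least one of us is a knight" - this is TRUE because Leo, Carol, and Sam are knights.
- Sam (knight) says "At least one of us is a knave" - this is TRUE because Xander is a knave.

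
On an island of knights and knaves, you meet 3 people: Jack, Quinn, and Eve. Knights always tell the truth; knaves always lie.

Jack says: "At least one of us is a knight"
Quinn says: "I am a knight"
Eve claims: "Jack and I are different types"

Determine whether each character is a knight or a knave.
Jack is a knave.
Quinn is a knave.
Eve is a knave.

Verification:
- Jack (knave) says "At least one of us is a knight" - this is FALSE (a lie) because no one is a knight.
- Quinn (knave) says "I am a knight" - this is FALSE (a lie) because Quinn is a knave.
- Eve (knave) says "Jack and I are different types" - this is FALSE (a lie) because Eve is a knave and Jack is a knave.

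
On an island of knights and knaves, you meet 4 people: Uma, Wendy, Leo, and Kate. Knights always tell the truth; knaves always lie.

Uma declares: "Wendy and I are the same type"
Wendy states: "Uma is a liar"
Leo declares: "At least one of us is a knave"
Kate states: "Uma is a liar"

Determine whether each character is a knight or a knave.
Uma is a knave.
Wendy is a knight.
Leo is a knight.
Kate is a knight.

Verification:
- Uma (knave) says "Wendy and I are the same type" - this is FALSE (a lie) because Uma is a knave and Wendy is a knight.
- Wendy (knight) says "Uma is a liar" - this is TRUE because Uma is a knave.
- Leo (knight) says "At least one of us is a knave" - this is TRUE because Uma is a knave.
- Kate (knight) says "Uma is a liar" - this is TRUE because Uma is a knave.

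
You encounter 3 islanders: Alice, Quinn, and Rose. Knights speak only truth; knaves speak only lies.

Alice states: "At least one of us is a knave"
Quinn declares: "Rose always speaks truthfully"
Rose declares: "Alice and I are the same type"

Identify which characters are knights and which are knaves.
Alice is a knight.
Quinn is a knave.
Rose is a knave.

Verification:
- Alice (knight) says "At least one of us is a knave" - this is TRUE because Quinn and Rose are knaves.
- Quinn (knave) says "Rose always speaks truthfully" - this is FALSE (a lie) because Rose is a knave.
- Rose (knave) says "Alice and I are the same type" - this is FALSE (a lie) because Rose is a knave and Alice is a knight.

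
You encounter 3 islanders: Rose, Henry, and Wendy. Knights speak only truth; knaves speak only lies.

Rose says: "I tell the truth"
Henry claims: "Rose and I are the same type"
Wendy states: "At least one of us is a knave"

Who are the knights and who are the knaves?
Rose is a knight.
Henry is a knave.
Wendy is a knight.

Verification:
- Rose (knight) says "I tell the truth" - this is TRUE because Rose is a knight.
- Henry (knave) says "Rose and I are the same type" - this is FALSE (a lie) because Henry is a knave and Rose is a knight.
- Wendy (knight) says "At least one of us is a knave" - this is TRUE because Henry is a knave.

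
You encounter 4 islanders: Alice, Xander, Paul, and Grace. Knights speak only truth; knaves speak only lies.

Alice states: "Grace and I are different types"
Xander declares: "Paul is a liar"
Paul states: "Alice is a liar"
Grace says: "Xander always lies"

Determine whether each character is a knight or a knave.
Alice is a knight.
Xander is a knight.
Paul is a knave.
Grace is a knave.

Verification:
- Alice (knight) says "Grace and I are different types" - this is TRUE because Alice is a knight and Grace is a knave.
- Xander (knight) says "Paul is a liar" - this is TRUE because Paul is a knave.
- Paul (knave) says "Alice is a liar" - this is FALSE (a lie) because Alice is a knight.
- Grace (knave) says "Xander always lies" - this is FALSE (a lie) because Xander is a knight.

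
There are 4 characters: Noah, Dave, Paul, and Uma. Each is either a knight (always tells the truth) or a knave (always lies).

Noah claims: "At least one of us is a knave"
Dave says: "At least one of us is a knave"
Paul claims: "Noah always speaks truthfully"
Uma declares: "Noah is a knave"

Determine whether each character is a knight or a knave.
Noah is a knight.
Dave is a knight.
Paul is a knight.
Uma is a knave.

Verification:
- Noah (knight) says "At least one of us is a knave" - this is TRUE because Uma is a knave.
- Dave (knight) says "At least one of us is a knave" - this is TRUE because Uma is a knave.
- Paul (knight) says "Noah always speaks truthfully" - this is TRUE because Noah is a knight.
- Uma (knave) says "Noah is a knave" - this is FALSE (a lie) because Noah is a knight.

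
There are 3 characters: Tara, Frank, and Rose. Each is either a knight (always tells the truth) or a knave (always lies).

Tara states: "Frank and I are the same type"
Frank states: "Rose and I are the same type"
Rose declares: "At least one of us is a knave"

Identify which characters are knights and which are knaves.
Tara is a knave.
Frank is a knight.
Rose is a knight.

Verification:
- Tara (knave) says "Frank and I are the same type" - this is FALSE (a lie) because Tara is a knave and Frank is a knight.
- Frank (knight) says "Rose and I are the same type" - this is TRUE because Frank is a knight and Rose is a knight.
- Rose (knight) says "At least one of us is a knave" - this is TRUE because Tara is a knave.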